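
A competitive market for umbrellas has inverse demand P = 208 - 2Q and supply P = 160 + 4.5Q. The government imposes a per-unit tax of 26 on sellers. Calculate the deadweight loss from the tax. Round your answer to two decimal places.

52.00

Pre-tax equilibrium: 208 - 2Q = 160 + 4.5Q gives Q* = 7.3846, P* = 193.2308.
With the tax, sellers need 26 more per unit: 208 - 2Q = 160 + 4.5Q + 26, so Q_t = 3.3846. Buyers pay P_b = 201.2308; sellers receive P_s = P_b - 26 = 175.2308.
Deadweight loss is the triangle between the curves from Q_t to Q*: (1/2)(7.3846 - 3.3846)(26) = 52.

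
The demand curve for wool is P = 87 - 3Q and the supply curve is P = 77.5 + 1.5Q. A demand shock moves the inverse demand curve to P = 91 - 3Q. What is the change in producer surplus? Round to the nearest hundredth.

3.41

Initial equilibrium: Q_0 = 2.1111, P_0 = 80.6667; CS_0 = (1/2)(2.1111)(6.3333) = 6.6852, PS_0 = (1/2)(2.1111)(3.1667) = 3.3426.
New equilibrium: 91 - 3Q = 77.5 + 1.5Q gives Q_1 = 3, P_1 = 82; CS_1 = 13.5, PS_1 = 6.75.
Change in producer surplus = 6.75 - 3.3426 = 3.4074.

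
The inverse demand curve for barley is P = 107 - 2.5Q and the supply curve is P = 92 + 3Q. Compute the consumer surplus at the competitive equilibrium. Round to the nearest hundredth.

Set 107 - 2.5Q = 92 + 3Q, which gives 15 = 5.5Q, so Q* = 2.7273 and P* = 107 - 2.5(2.7273) = 100.1818.
Consumer surplus is the triangle under demand above P*: (1/2)(2.7273)(107 - 100.1818) = (1/2)(2.7273)(6.8182) = 9.2975.

9.30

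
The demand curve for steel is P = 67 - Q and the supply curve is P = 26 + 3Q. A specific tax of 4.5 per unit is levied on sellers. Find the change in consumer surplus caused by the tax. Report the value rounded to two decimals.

-10.90

Pre-tax equilibrium: 67 - Q = 26 + 3Q gives Q* = 10.25, P* = 56.75.
A tax on sellers shifts supply up by 4.5: 67 - Q = 26 + 3Q + 4.5, so Q_t = 9.125. Buyers pay P_b = 57.875; sellers receive P_s = P_b - 4.5 = 53.375.
CS falls from (1/2)(10.25)(10.25) = 52.5312 to (1/2)(9.125)(9.125) = 41.6328, a change of -10.8984.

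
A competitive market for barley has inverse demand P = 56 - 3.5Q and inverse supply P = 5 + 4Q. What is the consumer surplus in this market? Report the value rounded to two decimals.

80.92

Equilibrium: 56 - 3.5Q = 5 + 4Q, so Q* = 6.8 and P* = 32.2.
CS is the area between the demand curve and P* from 0 to Q*: (1/2)(6.8)(23.8) = 80.92.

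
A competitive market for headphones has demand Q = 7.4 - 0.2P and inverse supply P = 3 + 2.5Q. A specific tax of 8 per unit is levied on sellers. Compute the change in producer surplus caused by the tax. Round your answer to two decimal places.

-10.67

Rewriting demand in inverse form: P = 37 - 5Q.
Without the tax, 37 - 5Q = 3 + 2.5Q so Q* = 4.5333 and P* = 14.3333.
A tax on sellers shifts supply up by 8: 37 - 5Q = 3 + 2.5Q + 8, so Q_t = 3.4667. Buyers pay P_b = 19.6667; sellers receive P_s = P_b - 8 = 11.6667.
Producers lose the trapezoid between P_s and P* out to Q_t plus the triangle from Q_t to Q*: change in PS = 15.0222 - 25.6889 = -10.6667.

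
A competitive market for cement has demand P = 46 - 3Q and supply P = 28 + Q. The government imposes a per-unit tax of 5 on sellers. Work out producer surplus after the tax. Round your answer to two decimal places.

5.28

Without the tax, 46 - 3Q = 28 + Q so Q* = 4.5 and P* = 32.5.
A tax on sellers shifts supply up by 5: 46 - 3Q = 28 + Q + 5, so Q_t = 3.25. Buyers pay P_b = 36.25; sellers receive P_s = P_b - 5 = 31.25.
Producer surplus is the triangle above supply below P_s: (1/2)(3.25)(31.25 - 28) = 5.2812.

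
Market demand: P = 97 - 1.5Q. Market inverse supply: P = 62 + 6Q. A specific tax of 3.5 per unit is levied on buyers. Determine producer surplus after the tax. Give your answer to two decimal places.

52.92

Without the tax, 97 - 1.5Q = 62 + 6Q so Q* = 4.6667 and P* = 90.
With the tax, buyers' net willingness to pay falls by 3.5: (97 - 3.5) - 1.5Q = 62 + 6Q, so Q_t = 4.2. Buyers pay P_b = 90.7; sellers receive P_s = P_b - 3.5 = 87.2.
Producer surplus is the triangle above supply below P_s: (1/2)(4.2)(87.2 - 62) = 52.92.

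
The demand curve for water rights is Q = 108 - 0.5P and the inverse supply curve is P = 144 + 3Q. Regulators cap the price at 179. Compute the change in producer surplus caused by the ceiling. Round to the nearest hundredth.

Rewriting demand in inverse form: P = 216 - 2Q.
Without the control, 216 - 2Q = 144 + 3Q so Q* = 14.4 and P* = 187.2.
At the ceiling price 179, quantity supplied is (179 - 144)/3 = 11.6667; supply is the short side, so Q = 11.6667 trades at P = 179.
PS goes from (1/2)(14.4)(43.2) = 311.04 to 204.1667 (computed as (179 - 144)(11.6667) - (1/2)(3)(11.6667)^2), a change of -106.8733.

-106.87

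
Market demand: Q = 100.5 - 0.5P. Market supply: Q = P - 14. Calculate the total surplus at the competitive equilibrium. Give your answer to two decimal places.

Rewriting demand in inverse form: P = 201 - 2Q.
Rewriting supply in inverse form: P = 14 + Q.
Set 201 - 2Q = 14 + Q, which gives 187 = 3Q, so Q* = 62.3333 and P* = 201 - 2(62.3333) = 76.3333.
CS = (1/2)(62.3333)(124.6667) = 3885.4444 and PS = (1/2)(62.3333)(62.3333) = 1942.7222, so total surplus = 5828.1667.

5828.17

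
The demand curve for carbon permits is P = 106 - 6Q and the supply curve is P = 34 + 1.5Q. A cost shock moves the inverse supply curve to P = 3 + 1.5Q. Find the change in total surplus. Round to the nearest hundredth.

Initial equilibrium: Q_0 = 9.6, P_0 = 48.4; CS_0 = (1/2)(9.6)(57.6) = 276.48, PS_0 = (1/2)(9.6)(14.4) = 69.12.
New equilibrium: 106 - 6Q = 3 + 1.5Q gives Q_1 = 13.7333, P_1 = 23.6; CS_1 = 565.8133, PS_1 = 141.4533.
Change in total surplus = (565.8133 + 141.4533) - (276.48 + 69.12) = 361.6667.

361.67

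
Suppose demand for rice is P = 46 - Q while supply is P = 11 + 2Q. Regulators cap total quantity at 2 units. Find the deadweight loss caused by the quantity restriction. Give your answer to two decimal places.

Unrestricted equilibrium: Q* = (46 - 11)/(1 + 2) = 11.6667.
At Q = 2 the demand price is 46 - (2) = 44 and the supply price is 11 + 2(2) = 15.
DWL = (1/2)(gap between curves at 2) x (Q* - 2) = (1/2)(29)(9.6667) = 140.1667.

140.17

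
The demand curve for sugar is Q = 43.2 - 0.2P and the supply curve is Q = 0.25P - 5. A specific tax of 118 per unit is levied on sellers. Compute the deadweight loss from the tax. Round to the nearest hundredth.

773.56

Rewriting demand in inverse form: P = 216 - 5Q.
Rewriting supply in inverse form: P = 20 + 4Q.
Pre-tax equilibrium: 216 - 5Q = 20 + 4Q gives Q* = 21.7778, P* = 107.1111.
A tax on sellers shifts supply up by 118: 216 - 5Q = 20 + 4Q + 118, so Q_t = 8.6667. Buyers pay P_b = 172.6667; sellers receive P_s = P_b - 118 = 54.6667.
The welfare triangle lost has base Q* - Q_t = 13.1111 and height t = 118, so DWL = (1/2)(13.1111)(118) = 773.5556.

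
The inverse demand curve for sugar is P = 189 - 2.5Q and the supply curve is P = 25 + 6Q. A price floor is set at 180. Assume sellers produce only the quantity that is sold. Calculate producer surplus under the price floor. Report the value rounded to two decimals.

Without the control, 189 - 2.5Q = 25 + 6Q so Q* = 19.2941 and P* = 140.7647.
At P = 180, buyers demand (189 - 180)/2.5 = 3.6 while sellers would supply more, so the quantity traded is 3.6 at price 180.
The supply price at Q = 3.6 is 46.6. PS is the trapezoid between 180 and supply over [0, 3.6]: (1/2)[(180 - 25) + (180 - 46.6)](3.6) = 519.12.

519.12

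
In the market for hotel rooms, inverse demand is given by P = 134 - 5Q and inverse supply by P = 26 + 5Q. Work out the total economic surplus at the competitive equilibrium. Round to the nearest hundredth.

583.20

Set 134 - 5Q = 26 + 5Q, which gives 108 = 10Q, so Q* = 10.8 and P* = 134 - 5(10.8) = 80.
Total surplus is the full triangle between the curves from 0 to Q*: (1/2)(10.8)(134 - 26) = 583.2.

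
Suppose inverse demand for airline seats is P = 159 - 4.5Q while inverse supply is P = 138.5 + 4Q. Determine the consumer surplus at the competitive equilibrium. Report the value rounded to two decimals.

Setting demand equal to supply, 20.5 = 8.5Q, so Q* = 2.4118 and P* = 148.1471.
CS is the area between the demand curve and P* from 0 to Q*: (1/2)(2.4118)(10.8529) = 13.0874.

13.09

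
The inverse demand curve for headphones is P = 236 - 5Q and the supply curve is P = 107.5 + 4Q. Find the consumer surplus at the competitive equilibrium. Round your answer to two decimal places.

Setting demand equal to supply, 128.5 = 9Q, so Q* = 14.2778 and P* = 164.6111.
CS is the area between the demand curve and P* from 0 to Q*: (1/2)(14.2778)(71.3889) = 509.6373.

509.64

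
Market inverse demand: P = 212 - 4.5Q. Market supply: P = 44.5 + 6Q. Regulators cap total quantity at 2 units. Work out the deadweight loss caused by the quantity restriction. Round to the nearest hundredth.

Without the quota, 212 - 4.5Q = 44.5 + 6Q gives Q* = 15.9524.
At Q = 2 the demand price is 212 - 4.5(2) = 203 and the supply price is 44.5 + 6(2) = 56.5.
DWL = (1/2)(gap between curves at 2) x (Q* - 2) = (1/2)(146.5)(13.9524) = 1022.0119.

1022.01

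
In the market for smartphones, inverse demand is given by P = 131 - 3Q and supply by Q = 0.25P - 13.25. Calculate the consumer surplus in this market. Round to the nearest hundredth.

186.24

Rewriting supply in inverse form: P = 53 + 4Q.
Setting demand equal to supply, 78 = 7Q, so Q* = 11.1429 and P* = 97.5714.
The demand choke price is 131, so CS = (1/2)(Q*)(131 - P*) = (1/2)(11.1429)(33.4286) = 186.2449.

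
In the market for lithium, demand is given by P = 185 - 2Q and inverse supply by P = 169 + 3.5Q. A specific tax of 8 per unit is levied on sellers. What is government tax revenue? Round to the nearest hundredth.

Without the tax, 185 - 2Q = 169 + 3.5Q so Q* = 2.9091 and P* = 179.1818.
A tax on sellers shifts supply up by 8: 185 - 2Q = 169 + 3.5Q + 8, so Q_t = 1.4545. Buyers pay P_b = 182.0909; sellers receive P_s = P_b - 8 = 174.0909.
Tax revenue = t x Q_t = 8 x 1.4545 = 11.6364.

11.64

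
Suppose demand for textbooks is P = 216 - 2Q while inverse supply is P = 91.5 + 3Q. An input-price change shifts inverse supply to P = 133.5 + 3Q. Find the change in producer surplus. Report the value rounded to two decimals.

-521.64

Initial equilibrium: Q_0 = 24.9, P_0 = 166.2; CS_0 = (1/2)(24.9)(49.8) = 620.01, PS_0 = (1/2)(24.9)(74.7) = 930.015.
New equilibrium: 216 - 2Q = 133.5 + 3Q gives Q_1 = 16.5, P_1 = 183; CS_1 = 272.25, PS_1 = 408.375.
Change in producer surplus = 408.375 - 930.015 = -521.64.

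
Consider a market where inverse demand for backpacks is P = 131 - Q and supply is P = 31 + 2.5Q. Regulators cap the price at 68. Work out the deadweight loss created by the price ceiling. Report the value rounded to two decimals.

Free-market equilibrium: 131 - Q = 31 + 2.5Q gives Q* = 28.5714, P* = 102.4286.
At the ceiling price 68, quantity supplied is (68 - 31)/2.5 = 14.8; supply is the short side, so Q = 14.8 trades at P = 68.
The lost-trades triangle has base Q* - 14.8 = 13.7714 and height equal to the gap between the curves at Q = 14.8, which is 116.2 - 68 = 48.2. DWL = (1/2)(13.7714)(48.2) = 331.8914.

331.89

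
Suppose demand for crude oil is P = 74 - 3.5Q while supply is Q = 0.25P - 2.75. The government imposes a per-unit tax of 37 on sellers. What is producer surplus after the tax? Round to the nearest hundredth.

Rewriting supply in inverse form: P = 11 + 4Q.
Without the tax, 74 - 3.5Q = 11 + 4Q so Q* = 8.4 and P* = 44.6.
With the tax, sellers need 37 more per unit: 74 - 3.5Q = 11 + 4Q + 37, so Q_t = 3.4667. Buyers pay P_b = 61.8667; sellers receive P_s = P_b - 37 = 24.8667.
PS = (1/2)(Q_t)(P_s - 11) = (1/2)(3.4667)(13.8667) = 24.0356.

24.04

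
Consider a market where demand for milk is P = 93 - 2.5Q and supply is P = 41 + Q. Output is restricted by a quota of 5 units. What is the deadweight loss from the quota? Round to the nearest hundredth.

170.04

Unrestricted equilibrium: Q* = (93 - 41)/(2.5 + 1) = 14.8571.
At Q = 5 the demand price is 93 - 2.5(5) = 80.5 and the supply price is 41 + (5) = 46.
Deadweight loss is the triangle between the curves from 5 to 14.8571: (1/2)(80.5 - 46)(14.8571 - 5) = 170.0357.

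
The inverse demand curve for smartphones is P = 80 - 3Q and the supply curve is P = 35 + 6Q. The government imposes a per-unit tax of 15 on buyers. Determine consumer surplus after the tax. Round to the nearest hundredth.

Pre-tax equilibrium: 80 - 3Q = 35 + 6Q gives Q* = 5, P* = 65.
A tax on buyers shifts demand down by 15: (80 - 15) - 3Q = 35 + 6Q, so Q_t = 3.3333. Buyers pay P_b = 70; sellers receive P_s = P_b - 15 = 55.
CS = (1/2)(Q_t)(80 - P_b) = (1/2)(3.3333)(10) = 16.6667.

16.67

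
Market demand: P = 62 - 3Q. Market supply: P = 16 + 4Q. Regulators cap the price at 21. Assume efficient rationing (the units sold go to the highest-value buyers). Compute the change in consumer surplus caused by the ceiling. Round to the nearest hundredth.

Without the control, 62 - 3Q = 16 + 4Q so Q* = 6.5714 and P* = 42.2857.
At P = 21, sellers supply (21 - 16)/4 = 1.25 while buyers want more, so the quantity traded is 1.25 at price 21.
CS goes from (1/2)(6.5714)(19.7143) = 64.7755 to 48.9062 (computed as (62 - 21)(1.25) - (1/2)(3)(1.25)^2), a change of -15.8693.

-15.87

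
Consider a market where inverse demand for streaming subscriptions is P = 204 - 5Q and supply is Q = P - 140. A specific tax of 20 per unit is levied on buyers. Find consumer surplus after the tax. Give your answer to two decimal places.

134.44

Rewriting supply in inverse form: P = 140 + Q.
Without the tax, 204 - 5Q = 140 + Q so Q* = 10.6667 and P* = 150.6667.
With the tax, buyers' net willingness to pay falls by 20: (204 - 20) - 5Q = 140 + Q, so Q_t = 7.3333. Buyers pay P_b = 167.3333; sellers receive P_s = P_b - 20 = 147.3333.
CS = (1/2)(Q_t)(204 - P_b) = (1/2)(7.3333)(36.6667) = 134.4444.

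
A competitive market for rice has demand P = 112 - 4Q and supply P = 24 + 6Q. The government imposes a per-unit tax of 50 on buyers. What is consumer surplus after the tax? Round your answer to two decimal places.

Pre-tax equilibrium: 112 - 4Q = 24 + 6Q gives Q* = 8.8, P* = 76.8.
A tax on buyers shifts demand down by 50: (112 - 50) - 4Q = 24 + 6Q, so Q_t = 3.8. Buyers pay P_b = 96.8; sellers receive P_s = P_b - 50 = 46.8.
CS = (1/2)(Q_t)(112 - P_b) = (1/2)(3.8)(15.2) = 28.88.

28.88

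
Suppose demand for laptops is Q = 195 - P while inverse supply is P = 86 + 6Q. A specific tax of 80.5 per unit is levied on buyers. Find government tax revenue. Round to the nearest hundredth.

327.75

Rewriting demand in inverse form: P = 195 - Q.
Without the tax, 195 - Q = 86 + 6Q so Q* = 15.5714 and P* = 179.4286.
With the tax, buyers' net willingness to pay falls by 80.5: (195 - 80.5) - Q = 86 + 6Q, so Q_t = 4.0714. Buyers pay P_b = 190.9286; sellers receive P_s = P_b - 80.5 = 110.4286.
Revenue is the tax times quantity traded: 80.5 x 4.0714 = 327.75.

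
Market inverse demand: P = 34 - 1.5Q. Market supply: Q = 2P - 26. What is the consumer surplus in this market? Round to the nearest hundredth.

Rewriting supply in inverse form: P = 13 + 0.5Q.
Set 34 - 1.5Q = 13 + 0.5Q, which gives 21 = 2Q, so Q* = 10.5 and P* = 34 - 1.5(10.5) = 18.25.
The demand choke price is 34, so CS = (1/2)(Q*)(34 - P*) = (1/2)(10.5)(15.75) = 82.6875.

82.69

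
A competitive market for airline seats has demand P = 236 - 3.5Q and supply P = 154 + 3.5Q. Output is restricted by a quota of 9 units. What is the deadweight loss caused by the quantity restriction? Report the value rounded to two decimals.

25.79

Without the quota, 236 - 3.5Q = 154 + 3.5Q gives Q* = 11.7143.
At Q = 9 the demand price is 236 - 3.5(9) = 204.5 and the supply price is 154 + 3.5(9) = 185.5.
Deadweight loss is the triangle between the curves from 9 to 11.7143: (1/2)(204.5 - 185.5)(11.7143 - 9) = 25.7857.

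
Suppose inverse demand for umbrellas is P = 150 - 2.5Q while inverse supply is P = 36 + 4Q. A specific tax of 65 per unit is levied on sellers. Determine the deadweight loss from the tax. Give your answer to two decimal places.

Pre-tax equilibrium: 150 - 2.5Q = 36 + 4Q gives Q* = 17.5385, P* = 106.1538.
A tax on sellers shifts supply up by 65: 150 - 2.5Q = 36 + 4Q + 65, so Q_t = 7.5385. Buyers pay P_b = 131.1538; sellers receive P_s = P_b - 65 = 66.1538.
Deadweight loss is the triangle between the curves from Q_t to Q*: (1/2)(17.5385 - 7.5385)(65) = 325.

325.00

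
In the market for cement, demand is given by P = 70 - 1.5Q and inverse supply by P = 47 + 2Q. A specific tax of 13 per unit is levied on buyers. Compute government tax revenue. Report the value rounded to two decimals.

37.14

Pre-tax equilibrium: 70 - 1.5Q = 47 + 2Q gives Q* = 6.5714, P* = 60.1429.
A tax on buyers shifts demand down by 13: (70 - 13) - 1.5Q = 47 + 2Q, so Q_t = 2.8571. Buyers pay P_b = 65.7143; sellers receive P_s = P_b - 13 = 52.7143.
Revenue is the tax times quantity traded: 13 x 2.8571 = 37.1429.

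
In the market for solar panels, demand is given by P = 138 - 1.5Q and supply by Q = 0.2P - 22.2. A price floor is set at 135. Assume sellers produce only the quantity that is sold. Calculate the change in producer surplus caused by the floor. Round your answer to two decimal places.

Rewriting supply in inverse form: P = 111 + 5Q.
Free-market equilibrium: 138 - 1.5Q = 111 + 5Q gives Q* = 4.1538, P* = 131.7692.
At P = 135, buyers demand (138 - 135)/1.5 = 2 while sellers would supply more, so the quantity traded is 2 at price 135.
PS goes from (1/2)(4.1538)(20.7692) = 43.1361 to 38 (computed as (135 - 111)(2) - (1/2)(5)(2)^2), a change of -5.1361.

-5.14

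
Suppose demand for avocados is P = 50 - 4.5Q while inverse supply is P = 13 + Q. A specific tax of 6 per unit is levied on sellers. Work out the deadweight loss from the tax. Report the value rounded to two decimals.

Without the tax, 50 - 4.5Q = 13 + Q so Q* = 6.7273 and P* = 19.7273.
A tax on sellers shifts supply up by 6: 50 - 4.5Q = 13 + Q + 6, so Q_t = 5.6364. Buyers pay P_b = 24.6364; sellers receive P_s = P_b - 6 = 18.6364.
Deadweight loss is the triangle between the curves from Q_t to Q*: (1/2)(6.7273 - 5.6364)(6) = 3.2727.

3.27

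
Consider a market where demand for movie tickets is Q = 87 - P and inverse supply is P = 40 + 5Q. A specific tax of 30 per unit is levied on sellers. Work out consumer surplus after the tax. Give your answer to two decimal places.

Rewriting demand in inverse form: P = 87 - Q.
Pre-tax equilibrium: 87 - Q = 40 + 5Q gives Q* = 7.8333, P* = 79.1667.
With the tax, sellers need 30 more per unit: 87 - Q = 40 + 5Q + 30, so Q_t = 2.8333. Buyers pay P_b = 84.1667; sellers receive P_s = P_b - 30 = 54.1667.
CS = (1/2)(Q_t)(87 - P_b) = (1/2)(2.8333)(2.8333) = 4.0139.

4.01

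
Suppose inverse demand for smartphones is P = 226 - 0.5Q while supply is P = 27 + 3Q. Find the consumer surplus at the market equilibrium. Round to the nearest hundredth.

Equilibrium: 226 - 0.5Q = 27 + 3Q, so Q* = 56.8571 and P* = 197.5714.
CS is the area between the demand curve and P* from 0 to Q*: (1/2)(56.8571)(28.4286) = 808.1837.

808.18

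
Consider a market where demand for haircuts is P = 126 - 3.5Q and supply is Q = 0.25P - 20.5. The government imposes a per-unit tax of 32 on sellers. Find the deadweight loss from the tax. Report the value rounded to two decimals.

68.27

Rewriting supply in inverse form: P = 82 + 4Q.
Without the tax, 126 - 3.5Q = 82 + 4Q so Q* = 5.8667 and P* = 105.4667.
With the tax, sellers need 32 more per unit: 126 - 3.5Q = 82 + 4Q + 32, so Q_t = 1.6. Buyers pay P_b = 120.4; sellers receive P_s = P_b - 32 = 88.4.
The welfare triangle lost has base Q* - Q_t = 4.2667 and height t = 32, so DWL = (1/2)(4.2667)(32) = 68.2667.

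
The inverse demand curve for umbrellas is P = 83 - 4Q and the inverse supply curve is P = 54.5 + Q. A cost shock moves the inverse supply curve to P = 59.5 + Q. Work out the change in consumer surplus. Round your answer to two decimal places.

-20.80

Initial equilibrium: Q_0 = 5.7, P_0 = 60.2; CS_0 = (1/2)(5.7)(22.8) = 64.98, PS_0 = (1/2)(5.7)(5.7) = 16.245.
New equilibrium: 83 - 4Q = 59.5 + Q gives Q_1 = 4.7, P_1 = 64.2; CS_1 = 44.18, PS_1 = 11.045.
Change in consumer surplus = 44.18 - 64.98 = -20.8.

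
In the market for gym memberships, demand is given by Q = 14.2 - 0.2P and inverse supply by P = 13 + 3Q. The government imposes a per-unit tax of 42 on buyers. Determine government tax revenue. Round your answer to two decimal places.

Rewriting demand in inverse form: P = 71 - 5Q.
Without the tax, 71 - 5Q = 13 + 3Q so Q* = 7.25 and P* = 34.75.
A tax on buyers shifts demand down by 42: (71 - 42) - 5Q = 13 + 3Q, so Q_t = 2. Buyers pay P_b = 61; sellers receive P_s = P_b - 42 = 19.
Revenue is the tax times quantity traded: 42 x 2 = 84.

84.00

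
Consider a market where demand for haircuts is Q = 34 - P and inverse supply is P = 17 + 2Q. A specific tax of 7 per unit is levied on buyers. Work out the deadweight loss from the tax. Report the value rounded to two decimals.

Rewriting demand in inverse form: P = 34 - Q.
Pre-tax equilibrium: 34 - Q = 17 + 2Q gives Q* = 5.6667, P* = 28.3333.
With the tax, buyers' net willingness to pay falls by 7: (34 - 7) - Q = 17 + 2Q, so Q_t = 3.3333. Buyers pay P_b = 30.6667; sellers receive P_s = P_b - 7 = 23.6667.
Deadweight loss is the triangle between the curves from Q_t to Q*: (1/2)(5.6667 - 3.3333)(7) = 8.1667.

8.17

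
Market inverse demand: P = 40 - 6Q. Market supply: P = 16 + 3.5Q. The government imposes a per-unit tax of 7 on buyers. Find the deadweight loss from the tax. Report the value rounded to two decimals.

2.58

Without the tax, 40 - 6Q = 16 + 3.5Q so Q* = 2.5263 and P* = 24.8421.
A tax on buyers shifts demand down by 7: (40 - 7) - 6Q = 16 + 3.5Q, so Q_t = 1.7895. Buyers pay P_b = 29.2632; sellers receive P_s = P_b - 7 = 22.2632.
Deadweight loss is the triangle between the curves from Q_t to Q*: (1/2)(2.5263 - 1.7895)(7) = 2.5789.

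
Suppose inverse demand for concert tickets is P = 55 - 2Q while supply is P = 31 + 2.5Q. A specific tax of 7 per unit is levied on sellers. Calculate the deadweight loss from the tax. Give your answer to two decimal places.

Without the tax, 55 - 2Q = 31 + 2.5Q so Q* = 5.3333 and P* = 44.3333.
With the tax, sellers need 7 more per unit: 55 - 2Q = 31 + 2.5Q + 7, so Q_t = 3.7778. Buyers pay P_b = 47.4444; sellers receive P_s = P_b - 7 = 40.4444.
The welfare triangle lost has base Q* - Q_t = 1.5556 and height t = 7, so DWL = (1/2)(1.5556)(7) = 5.4444.

5.44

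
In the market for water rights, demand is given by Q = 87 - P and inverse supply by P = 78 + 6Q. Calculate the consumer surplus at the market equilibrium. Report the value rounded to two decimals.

Rewriting demand in inverse form: P = 87 - Q.
Setting demand equal to supply, 9 = 7Q, so Q* = 1.2857 and P* = 85.7143.
CS is the area between the demand curve and P* from 0 to Q*: (1/2)(1.2857)(1.2857) = 0.8265.

0.83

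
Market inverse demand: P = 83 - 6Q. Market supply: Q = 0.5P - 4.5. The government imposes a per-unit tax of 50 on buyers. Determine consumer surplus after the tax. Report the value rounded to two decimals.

27.00

Rewriting supply in inverse form: P = 9 + 2Q.
Without the tax, 83 - 6Q = 9 + 2Q so Q* = 9.25 and P* = 27.5.
A tax on buyers shifts demand down by 50: (83 - 50) - 6Q = 9 + 2Q, so Q_t = 3. Buyers pay P_b = 65; sellers receive P_s = P_b - 50 = 15.
CS = (1/2)(Q_t)(83 - P_b) = (1/2)(3)(18) = 27.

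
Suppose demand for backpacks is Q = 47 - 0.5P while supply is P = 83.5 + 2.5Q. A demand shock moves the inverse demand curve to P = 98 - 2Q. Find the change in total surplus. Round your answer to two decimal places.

Rewriting demand in inverse form: P = 94 - 2Q.
Initial equilibrium: Q_0 = 2.3333, P_0 = 89.3333; CS_0 = (1/2)(2.3333)(4.6667) = 5.4444, PS_0 = (1/2)(2.3333)(5.8333) = 6.8056.
New equilibrium: 98 - 2Q = 83.5 + 2.5Q gives Q_1 = 3.2222, P_1 = 91.5556; CS_1 = 10.3827, PS_1 = 12.9784.
Change in total surplus = (10.3827 + 12.9784) - (5.4444 + 6.8056) = 11.1111.

11.11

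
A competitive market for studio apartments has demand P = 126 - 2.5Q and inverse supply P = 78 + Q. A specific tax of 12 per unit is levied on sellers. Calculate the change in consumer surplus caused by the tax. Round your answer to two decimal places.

-102.86

Without the tax, 126 - 2.5Q = 78 + Q so Q* = 13.7143 and P* = 91.7143.
A tax on sellers shifts supply up by 12: 126 - 2.5Q = 78 + Q + 12, so Q_t = 10.2857. Buyers pay P_b = 100.2857; sellers receive P_s = P_b - 12 = 88.2857.
CS falls from (1/2)(13.7143)(34.2857) = 235.102 to (1/2)(10.2857)(25.7143) = 132.2449, a change of -102.8571.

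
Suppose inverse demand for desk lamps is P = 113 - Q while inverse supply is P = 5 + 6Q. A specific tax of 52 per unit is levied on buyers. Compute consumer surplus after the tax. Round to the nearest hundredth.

32.00

Without the tax, 113 - Q = 5 + 6Q so Q* = 15.4286 and P* = 97.5714.
With the tax, buyers' net willingness to pay falls by 52: (113 - 52) - Q = 5 + 6Q, so Q_t = 8. Buyers pay P_b = 105; sellers receive P_s = P_b - 52 = 53.
CS = (1/2)(Q_t)(113 - P_b) = (1/2)(8)(8) = 32.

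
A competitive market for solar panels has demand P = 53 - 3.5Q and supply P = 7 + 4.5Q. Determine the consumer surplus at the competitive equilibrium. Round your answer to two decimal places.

57.86

Setting demand equal to supply, 46 = 8Q, so Q* = 5.75 and P* = 32.875.
CS is the area between the demand curve and P* from 0 to Q*: (1/2)(5.75)(20.125) = 57.8594.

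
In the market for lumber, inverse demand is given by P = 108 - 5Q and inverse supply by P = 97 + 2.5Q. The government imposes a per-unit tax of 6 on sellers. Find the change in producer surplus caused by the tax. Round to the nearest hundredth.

-2.13

Without the tax, 108 - 5Q = 97 + 2.5Q so Q* = 1.4667 and P* = 100.6667.
A tax on sellers shifts supply up by 6: 108 - 5Q = 97 + 2.5Q + 6, so Q_t = 0.6667. Buyers pay P_b = 104.6667; sellers receive P_s = P_b - 6 = 98.6667.
PS falls from (1/2)(1.4667)(3.6667) = 2.6889 to (1/2)(0.6667)(1.6667) = 0.5556, a change of -2.1333.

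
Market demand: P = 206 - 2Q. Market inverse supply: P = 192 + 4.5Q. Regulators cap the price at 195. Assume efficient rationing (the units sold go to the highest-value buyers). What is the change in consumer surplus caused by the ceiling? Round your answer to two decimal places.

Free-market equilibrium: 206 - 2Q = 192 + 4.5Q gives Q* = 2.1538, P* = 201.6923.
At P = 195, sellers supply (195 - 192)/4.5 = 0.6667 while buyers want more, so the quantity traded is 0.6667 at price 195.
CS goes from (1/2)(2.1538)(4.3077) = 4.6391 to 6.8889 (computed as (206 - 195)(0.6667) - (1/2)(2)(0.6667)^2), a change of 2.2498.

2.25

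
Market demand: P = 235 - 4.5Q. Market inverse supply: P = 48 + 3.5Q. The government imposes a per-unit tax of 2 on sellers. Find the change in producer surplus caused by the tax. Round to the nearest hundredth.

-20.34

Without the tax, 235 - 4.5Q = 48 + 3.5Q so Q* = 23.375 and P* = 129.8125.
A tax on sellers shifts supply up by 2: 235 - 4.5Q = 48 + 3.5Q + 2, so Q_t = 23.125. Buyers pay P_b = 130.9375; sellers receive P_s = P_b - 2 = 128.9375.
Producers lose the trapezoid between P_s and P* out to Q_t plus the triangle from Q_t to Q*: change in PS = 935.8398 - 956.1836 = -20.3438.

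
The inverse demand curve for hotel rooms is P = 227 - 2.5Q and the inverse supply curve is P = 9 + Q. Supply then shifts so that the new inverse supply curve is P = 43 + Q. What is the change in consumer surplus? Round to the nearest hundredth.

Initial equilibrium: Q_0 = 62.2857, P_0 = 71.2857; CS_0 = (1/2)(62.2857)(155.7143) = 4849.3878, PS_0 = (1/2)(62.2857)(62.2857) = 1939.7551.
New equilibrium: 227 - 2.5Q = 43 + Q gives Q_1 = 52.5714, P_1 = 95.5714; CS_1 = 3454.6939, PS_1 = 1381.8776.
Change in consumer surplus = 3454.6939 - 4849.3878 = -1394.6939.

-1394.69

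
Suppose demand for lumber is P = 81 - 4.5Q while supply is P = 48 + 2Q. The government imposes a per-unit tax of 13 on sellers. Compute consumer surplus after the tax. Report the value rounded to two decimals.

Without the tax, 81 - 4.5Q = 48 + 2Q so Q* = 5.0769 and P* = 58.1538.
A tax on sellers shifts supply up by 13: 81 - 4.5Q = 48 + 2Q + 13, so Q_t = 3.0769. Buyers pay P_b = 67.1538; sellers receive P_s = P_b - 13 = 54.1538.
CS = (1/2)(Q_t)(81 - P_b) = (1/2)(3.0769)(13.8462) = 21.3018.

21.30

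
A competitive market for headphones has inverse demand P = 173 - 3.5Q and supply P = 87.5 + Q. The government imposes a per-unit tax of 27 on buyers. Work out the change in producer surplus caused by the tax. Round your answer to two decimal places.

Pre-tax equilibrium: 173 - 3.5Q = 87.5 + Q gives Q* = 19, P* = 106.5.
With the tax, buyers' net willingness to pay falls by 27: (173 - 27) - 3.5Q = 87.5 + Q, so Q_t = 13. Buyers pay P_b = 127.5; sellers receive P_s = P_b - 27 = 100.5.
Producers lose the trapezoid between P_s and P* out to Q_t plus the triangle from Q_t to Q*: change in PS = 84.5 - 180.5 = -96.

-96.00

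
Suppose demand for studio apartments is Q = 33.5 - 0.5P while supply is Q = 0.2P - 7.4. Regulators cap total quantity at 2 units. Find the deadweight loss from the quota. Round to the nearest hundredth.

Rewriting demand in inverse form: P = 67 - 2Q.
Rewriting supply in inverse form: P = 37 + 5Q.
Without the quota, 67 - 2Q = 37 + 5Q gives Q* = 4.2857.
At Q = 2 the demand price is 67 - 2(2) = 63 and the supply price is 37 + 5(2) = 47.
Deadweight loss is the triangle between the curves from 2 to 4.2857: (1/2)(63 - 47)(4.2857 - 2) = 18.2857.

18.29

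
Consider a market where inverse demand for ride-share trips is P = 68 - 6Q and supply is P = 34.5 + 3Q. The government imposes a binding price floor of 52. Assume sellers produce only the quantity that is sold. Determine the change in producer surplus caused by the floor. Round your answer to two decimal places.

15.22

Free-market equilibrium: 68 - 6Q = 34.5 + 3Q gives Q* = 3.7222, P* = 45.6667.
At the floor price 52, quantity demanded is (68 - 52)/6 = 2.6667; demand is the short side, so Q = 2.6667 trades at P = 52.
PS goes from (1/2)(3.7222)(11.1667) = 20.7824 to 36 (computed as (52 - 34.5)(2.6667) - (1/2)(3)(2.6667)^2), a change of 15.2176.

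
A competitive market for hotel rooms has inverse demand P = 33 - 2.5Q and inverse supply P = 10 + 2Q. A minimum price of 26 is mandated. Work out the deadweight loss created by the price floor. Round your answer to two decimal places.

12.02

Free-market equilibrium: 33 - 2.5Q = 10 + 2Q gives Q* = 5.1111, P* = 20.2222.
At P = 26, buyers demand (33 - 26)/2.5 = 2.8 while sellers would supply more, so the quantity traded is 2.8 at price 26.
The lost-trades triangle has base Q* - 2.8 = 2.3111 and height equal to the gap between the curves at Q = 2.8, which is 26 - 15.6 = 10.4. DWL = (1/2)(2.3111)(10.4) = 12.0178.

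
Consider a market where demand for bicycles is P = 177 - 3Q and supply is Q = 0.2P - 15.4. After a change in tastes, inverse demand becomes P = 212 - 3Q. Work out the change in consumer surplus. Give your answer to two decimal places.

Rewriting supply in inverse form: P = 77 + 5Q.
Initial equilibrium: Q_0 = 12.5, P_0 = 139.5; CS_0 = (1/2)(12.5)(37.5) = 234.375, PS_0 = (1/2)(12.5)(62.5) = 390.625.
New equilibrium: 212 - 3Q = 77 + 5Q gives Q_1 = 16.875, P_1 = 161.375; CS_1 = 427.1484, PS_1 = 711.9141.
Change in consumer surplus = 427.1484 - 234.375 = 192.7734.

192.77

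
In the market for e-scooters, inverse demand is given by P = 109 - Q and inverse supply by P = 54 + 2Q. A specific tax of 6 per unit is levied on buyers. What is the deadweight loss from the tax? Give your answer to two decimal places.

6.00

Pre-tax equilibrium: 109 - Q = 54 + 2Q gives Q* = 18.3333, P* = 90.6667.
A tax on buyers shifts demand down by 6: (109 - 6) - Q = 54 + 2Q, so Q_t = 16.3333. Buyers pay P_b = 92.6667; sellers receive P_s = P_b - 6 = 86.6667.
Deadweight loss is the triangle between the curves from Q_t to Q*: (1/2)(18.3333 - 16.3333)(6) = 6.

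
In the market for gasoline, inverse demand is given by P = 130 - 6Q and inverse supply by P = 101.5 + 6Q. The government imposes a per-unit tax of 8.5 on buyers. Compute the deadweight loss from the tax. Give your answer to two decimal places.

Pre-tax equilibrium: 130 - 6Q = 101.5 + 6Q gives Q* = 2.375, P* = 115.75.
A tax on buyers shifts demand down by 8.5: (130 - 8.5) - 6Q = 101.5 + 6Q, so Q_t = 1.6667. Buyers pay P_b = 120; sellers receive P_s = P_b - 8.5 = 111.5.
The welfare triangle lost has base Q* - Q_t = 0.7083 and height t = 8.5, so DWL = (1/2)(0.7083)(8.5) = 3.0104.

3.01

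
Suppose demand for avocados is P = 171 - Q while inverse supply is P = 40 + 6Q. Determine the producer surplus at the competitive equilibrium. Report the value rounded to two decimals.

1050.67

Set 171 - Q = 40 + 6Q, which gives 131 = 7Q, so Q* = 18.7143 and P* = 171 - (18.7143) = 152.2857.
PS is the area between P* and the supply curve from 0 to Q*: (1/2)(18.7143)(112.2857) = 1050.6735.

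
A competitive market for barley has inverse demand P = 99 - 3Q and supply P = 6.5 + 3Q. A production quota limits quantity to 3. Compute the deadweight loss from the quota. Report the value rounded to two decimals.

462.52

Without the quota, 99 - 3Q = 6.5 + 3Q gives Q* = 15.4167.
At Q = 3 the demand price is 99 - 3(3) = 90 and the supply price is 6.5 + 3(3) = 15.5.
DWL = (1/2)(gap between curves at 3) x (Q* - 3) = (1/2)(74.5)(12.4167) = 462.5208.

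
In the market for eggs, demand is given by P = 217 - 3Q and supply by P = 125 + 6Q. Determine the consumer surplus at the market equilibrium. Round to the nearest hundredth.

Setting demand equal to supply, 92 = 9Q, so Q* = 10.2222 and P* = 186.3333.
Consumer surplus is the triangle under demand above P*: (1/2)(10.2222)(217 - 186.3333) = (1/2)(10.2222)(30.6667) = 156.7407.

156.74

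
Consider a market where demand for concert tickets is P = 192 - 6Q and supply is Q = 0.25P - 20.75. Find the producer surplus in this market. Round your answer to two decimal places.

Rewriting supply in inverse form: P = 83 + 4Q.
Set 192 - 6Q = 83 + 4Q, which gives 109 = 10Q, so Q* = 10.9 and P* = 192 - 6(10.9) = 126.6.
Producer surplus is the triangle above supply below P*: (1/2)(10.9)(126.6 - 83) = (1/2)(10.9)(43.6) = 237.62.

237.62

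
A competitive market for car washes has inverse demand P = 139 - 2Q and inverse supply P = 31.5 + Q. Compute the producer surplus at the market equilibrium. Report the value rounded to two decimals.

Equilibrium: 139 - 2Q = 31.5 + Q, so Q* = 35.8333 and P* = 67.3333.
PS is the area between P* and the supply curve from 0 to Q*: (1/2)(35.8333)(35.8333) = 642.0139.

642.01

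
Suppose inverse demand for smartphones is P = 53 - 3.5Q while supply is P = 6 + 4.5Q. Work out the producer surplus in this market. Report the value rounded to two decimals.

77.66

Setting demand equal to supply, 47 = 8Q, so Q* = 5.875 and P* = 32.4375.
Producer surplus is the triangle above supply below P*: (1/2)(5.875)(32.4375 - 6) = (1/2)(5.875)(26.4375) = 77.6602.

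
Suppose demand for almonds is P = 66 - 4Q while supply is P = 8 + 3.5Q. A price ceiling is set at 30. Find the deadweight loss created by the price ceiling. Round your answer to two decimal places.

7.86

Free-market equilibrium: 66 - 4Q = 8 + 3.5Q gives Q* = 7.7333, P* = 35.0667.
At the ceiling price 30, quantity supplied is (30 - 8)/3.5 = 6.2857; supply is the short side, so Q = 6.2857 trades at P = 30.
The lost-trades triangle has base Q* - 6.2857 = 1.4476 and height equal to the gap between the curves at Q = 6.2857, which is 40.8571 - 30 = 10.8571. DWL = (1/2)(1.4476)(10.8571) = 7.8585.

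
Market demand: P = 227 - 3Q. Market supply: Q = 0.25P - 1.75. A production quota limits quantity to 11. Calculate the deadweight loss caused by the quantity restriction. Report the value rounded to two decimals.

Rewriting supply in inverse form: P = 7 + 4Q.
Unrestricted equilibrium: Q* = (227 - 7)/(3 + 4) = 31.4286.
At Q = 11 the demand price is 227 - 3(11) = 194 and the supply price is 7 + 4(11) = 51.
Deadweight loss is the triangle between the curves from 11 to 31.4286: (1/2)(194 - 51)(31.4286 - 11) = 1460.6429.

1460.64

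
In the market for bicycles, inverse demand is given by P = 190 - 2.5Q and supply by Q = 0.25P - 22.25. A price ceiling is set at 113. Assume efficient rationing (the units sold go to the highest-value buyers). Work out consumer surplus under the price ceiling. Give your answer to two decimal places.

417.00

Rewriting supply in inverse form: P = 89 + 4Q.
Without the control, 190 - 2.5Q = 89 + 4Q so Q* = 15.5385 and P* = 151.1538.
At P = 113, sellers supply (113 - 89)/4 = 6 while buyers want more, so the quantity traded is 6 at price 113.
The demand price at Q = 6 is 175. CS is the trapezoid between demand and 113 over [0, 6]: (1/2)[(190 - 113) + (175 - 113)](6) = 417.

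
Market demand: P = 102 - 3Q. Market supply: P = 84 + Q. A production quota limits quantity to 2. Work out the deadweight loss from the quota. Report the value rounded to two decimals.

12.50

Without the quota, 102 - 3Q = 84 + Q gives Q* = 4.5.
At Q = 2 the demand price is 102 - 3(2) = 96 and the supply price is 84 + (2) = 86.
Deadweight loss is the triangle between the curves from 2 to 4.5: (1/2)(96 - 86)(4.5 - 2) = 12.5.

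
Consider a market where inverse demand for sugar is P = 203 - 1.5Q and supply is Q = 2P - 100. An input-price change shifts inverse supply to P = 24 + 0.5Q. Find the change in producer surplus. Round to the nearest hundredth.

Rewriting supply in inverse form: P = 50 + 0.5Q.
Initial equilibrium: Q_0 = 76.5, P_0 = 88.25; CS_0 = (1/2)(76.5)(114.75) = 4389.1875, PS_0 = (1/2)(76.5)(38.25) = 1463.0625.
New equilibrium: 203 - 1.5Q = 24 + 0.5Q gives Q_1 = 89.5, P_1 = 68.75; CS_1 = 6007.6875, PS_1 = 2002.5625.
Change in producer surplus = 2002.5625 - 1463.0625 = 539.5.

539.50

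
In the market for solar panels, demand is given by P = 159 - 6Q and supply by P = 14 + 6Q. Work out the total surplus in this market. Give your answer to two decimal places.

Setting demand equal to supply, 145 = 12Q, so Q* = 12.0833 and P* = 86.5.
Total surplus is the full triangle between the curves from 0 to Q*: (1/2)(12.0833)(159 - 14) = 876.0417.

876.04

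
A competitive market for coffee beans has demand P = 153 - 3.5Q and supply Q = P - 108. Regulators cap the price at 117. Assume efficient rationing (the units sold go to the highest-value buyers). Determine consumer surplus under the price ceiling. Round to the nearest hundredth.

Rewriting supply in inverse form: P = 108 + Q.
Free-market equilibrium: 153 - 3.5Q = 108 + Q gives Q* = 10, P* = 118.
At the ceiling price 117, quantity supplied is (117 - 108)/1 = 9; supply is the short side, so Q = 9 trades at P = 117.
The demand price at Q = 9 is 121.5. CS is the trapezoid between demand and 117 over [0, 9]: (1/2)[(153 - 117) + (121.5 - 117)](9) = 182.25.

182.25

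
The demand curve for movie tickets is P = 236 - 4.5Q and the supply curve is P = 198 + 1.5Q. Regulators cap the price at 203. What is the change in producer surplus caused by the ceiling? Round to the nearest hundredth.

Without the control, 236 - 4.5Q = 198 + 1.5Q so Q* = 6.3333 and P* = 207.5.
At the ceiling price 203, quantity supplied is (203 - 198)/1.5 = 3.3333; supply is the short side, so Q = 3.3333 trades at P = 203.
PS goes from (1/2)(6.3333)(9.5) = 30.0833 to 8.3333 (computed as (203 - 198)(3.3333) - (1/2)(1.5)(3.3333)^2), a change of -21.75.

-21.75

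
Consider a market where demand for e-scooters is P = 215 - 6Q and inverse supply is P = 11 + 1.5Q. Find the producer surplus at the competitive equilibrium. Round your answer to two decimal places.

Setting demand equal to supply, 204 = 7.5Q, so Q* = 27.2 and P* = 51.8.
Producer surplus is the triangle above supply below P*: (1/2)(27.2)(51.8 - 11) = (1/2)(27.2)(40.8) = 554.88.

554.88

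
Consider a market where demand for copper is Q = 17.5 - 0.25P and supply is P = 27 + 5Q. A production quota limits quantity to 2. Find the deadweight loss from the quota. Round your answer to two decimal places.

34.72

Rewriting demand in inverse form: P = 70 - 4Q.
Without the quota, 70 - 4Q = 27 + 5Q gives Q* = 4.7778.
At Q = 2 the demand price is 70 - 4(2) = 62 and the supply price is 27 + 5(2) = 37.
Deadweight loss is the triangle between the curves from 2 to 4.7778: (1/2)(62 - 37)(4.7778 - 2) = 34.7222.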